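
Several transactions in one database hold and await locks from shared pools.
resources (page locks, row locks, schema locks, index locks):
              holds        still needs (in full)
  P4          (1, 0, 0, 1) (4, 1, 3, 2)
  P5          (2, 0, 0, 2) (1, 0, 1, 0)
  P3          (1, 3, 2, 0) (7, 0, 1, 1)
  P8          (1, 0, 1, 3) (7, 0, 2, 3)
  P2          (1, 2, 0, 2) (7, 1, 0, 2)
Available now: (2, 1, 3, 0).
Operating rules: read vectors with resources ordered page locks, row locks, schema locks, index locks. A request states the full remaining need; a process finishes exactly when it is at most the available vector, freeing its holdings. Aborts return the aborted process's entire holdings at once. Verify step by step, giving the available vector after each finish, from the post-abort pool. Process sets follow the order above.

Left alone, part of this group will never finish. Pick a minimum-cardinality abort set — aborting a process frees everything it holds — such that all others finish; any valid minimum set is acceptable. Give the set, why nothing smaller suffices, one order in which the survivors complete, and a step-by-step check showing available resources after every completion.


Minimum abort set: P3 and P8.
Key observation: the deadlocked P2 becomes finishable only because P3 and P8 released (2, 3, 3, 3); it completes at step 3 below.
No one abort is enough; case by case: P4 alone leaves P3 blocked (short on page locks); P5 alone leaves P3 blocked (short on page locks); P3 alone leaves P8 blocked (short on page locks); P8 alone leaves P3 blocked (short on page locks); P2 alone leaves P3 blocked (short on page locks).
One survivor order: P5, P4, P2. Step-by-step check (post-abort pool first):
  pool = (4, 4, 6, 3)
  P5: need (1, 0, 1, 0) fits (4, 4, 6, 3); releases (2, 0, 0, 2), pool now (6, 4, 6, 5)
  P4: need (4, 1, 3, 2) fits (6, 4, 6, 5); releases (1, 0, 0, 1), pool now (7, 4, 6, 6)
  P2: need (7, 1, 0, 2) fits (7, 4, 6, 6); releases (1, 2, 0, 2), pool now (8, 6, 6, 8)


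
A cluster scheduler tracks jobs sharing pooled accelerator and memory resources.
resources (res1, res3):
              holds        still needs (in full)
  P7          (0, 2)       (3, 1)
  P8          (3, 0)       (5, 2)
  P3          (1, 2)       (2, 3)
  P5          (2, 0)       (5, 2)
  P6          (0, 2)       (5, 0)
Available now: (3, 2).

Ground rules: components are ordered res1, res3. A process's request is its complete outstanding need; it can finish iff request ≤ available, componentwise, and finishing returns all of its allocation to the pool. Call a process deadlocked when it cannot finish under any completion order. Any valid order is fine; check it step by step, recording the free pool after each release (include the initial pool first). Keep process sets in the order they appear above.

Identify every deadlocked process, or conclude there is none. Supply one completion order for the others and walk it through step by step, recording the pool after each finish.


Deadlocked set: P8, P5 and P6.
Key observation: once P7, P3 finish, the pool peaks at (4, 6) — and every remaining process still needs more res1 than that.
A valid finishing order for the others: P7, P3. Walking it through:
  pool = (3, 2)
  P7: need (3, 1) fits (3, 2); releases (0, 2), pool now (3, 4)
  P3: need (2, 3) fits (3, 4); releases (1, 2), pool now (4, 6)
The blocked processes can never fit:
  P8 still needs (5, 2) but only (4, 6) is free — short on res1
  P5 still needs (5, 2) but only (4, 6) is free — short on res1
  P6 still needs (5, 0) but only (4, 6) is free — short on res1


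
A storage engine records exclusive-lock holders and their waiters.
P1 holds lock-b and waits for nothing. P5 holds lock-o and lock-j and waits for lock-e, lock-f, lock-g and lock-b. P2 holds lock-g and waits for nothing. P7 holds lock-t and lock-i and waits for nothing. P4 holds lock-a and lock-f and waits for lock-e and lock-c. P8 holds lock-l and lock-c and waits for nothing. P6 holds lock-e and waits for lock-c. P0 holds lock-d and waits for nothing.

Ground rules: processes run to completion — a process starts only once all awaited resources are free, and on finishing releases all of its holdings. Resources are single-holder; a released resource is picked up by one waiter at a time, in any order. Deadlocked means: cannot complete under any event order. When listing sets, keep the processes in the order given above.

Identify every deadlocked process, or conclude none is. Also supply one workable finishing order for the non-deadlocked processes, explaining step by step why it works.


No process is deadlocked.
Key observation: although several processes wait, no cycle exists — each chain bottoms out at a free runner.
One completion order for the rest: P7, P8, P2, P6, P0, P4, P1, P5.
Step-by-step check:
  P7: no waits; runs immediately, freeing lock-t and lock-i
  P8: no waits; runs immediately, freeing lock-l and lock-c
  P2: no waits; runs immediately, freeing lock-g
  P6: everything it awaited (lock-c) is free; runs, freeing lock-e
  P0: no waits; runs immediately, freeing lock-d
  P4: everything it awaited (lock-e and lock-c) is free; runs, freeing lock-a and lock-f
  P1: no waits; runs immediately, freeing lock-b
  P5: everything it awaited (lock-e, lock-f, lock-g and lock-b) is free; runs, freeing lock-o and lock-j


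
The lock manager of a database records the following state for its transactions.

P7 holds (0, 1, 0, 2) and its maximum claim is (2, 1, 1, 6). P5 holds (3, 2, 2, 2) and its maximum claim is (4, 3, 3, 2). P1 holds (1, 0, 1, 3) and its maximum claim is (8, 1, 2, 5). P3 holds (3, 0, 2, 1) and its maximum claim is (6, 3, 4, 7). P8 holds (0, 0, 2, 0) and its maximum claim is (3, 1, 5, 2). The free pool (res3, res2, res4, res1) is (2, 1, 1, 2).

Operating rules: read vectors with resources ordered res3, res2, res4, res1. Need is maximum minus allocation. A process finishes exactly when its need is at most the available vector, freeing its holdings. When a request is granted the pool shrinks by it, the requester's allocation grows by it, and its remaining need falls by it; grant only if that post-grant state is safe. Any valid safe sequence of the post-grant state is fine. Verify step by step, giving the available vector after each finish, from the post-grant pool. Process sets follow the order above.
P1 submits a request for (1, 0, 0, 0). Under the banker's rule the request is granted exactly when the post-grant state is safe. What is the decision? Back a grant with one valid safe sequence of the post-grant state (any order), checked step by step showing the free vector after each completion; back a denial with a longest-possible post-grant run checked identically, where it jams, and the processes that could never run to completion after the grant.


GRANT: granting preserves safety; a valid post-grant sequence is P5, P8, P7, P3, P1.
Key observation: (1, 1, 1, 2) free after granting still covers P5 first, and each release covers the next.
Step-by-step check of the post-grant state:
  pool = (1, 1, 1, 2)
  P5 needs (1, 1, 1, 0) <= (1, 1, 1, 2) -> finishes; pool += (3, 2, 2, 2) = (4, 3, 3, 4)
  P8 needs (3, 1, 3, 2) <= (4, 3, 3, 4) -> finishes; pool += (0, 0, 2, 0) = (4, 3, 5, 4)
  P7 needs (2, 0, 1, 4) <= (4, 3, 5, 4) -> finishes; pool += (0, 1, 0, 2) = (4, 4, 5, 6)
  P3 needs (3, 3, 2, 6) <= (4, 4, 5, 6) -> finishes; pool += (3, 0, 2, 1) = (7, 4, 7, 7)
  P1 needs (6, 1, 1, 2) <= (7, 4, 7, 7) -> finishes; pool += (2, 0, 1, 3) = (9, 4, 8, 10)


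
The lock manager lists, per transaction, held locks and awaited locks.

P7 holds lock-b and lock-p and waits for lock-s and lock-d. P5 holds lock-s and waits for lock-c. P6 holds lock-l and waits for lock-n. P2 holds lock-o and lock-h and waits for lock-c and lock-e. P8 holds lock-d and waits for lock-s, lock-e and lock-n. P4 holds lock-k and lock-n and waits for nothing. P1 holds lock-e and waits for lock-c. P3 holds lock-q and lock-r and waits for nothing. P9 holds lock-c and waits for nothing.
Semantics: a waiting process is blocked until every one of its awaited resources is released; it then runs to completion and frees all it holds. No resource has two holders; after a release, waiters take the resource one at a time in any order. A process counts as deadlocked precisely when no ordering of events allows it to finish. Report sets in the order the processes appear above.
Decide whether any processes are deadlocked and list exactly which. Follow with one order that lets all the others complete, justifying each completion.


Nothing here is deadlocked.
Key observation: no waiting chain loops back on itself — every chain ends at a process that waits on nothing, so everyone eventually runs.
A valid finishing order for the others: P4, P9, P1, P3, P2, P5, P8, P7, P6.
Check, step by step:
  P4: no waits; runs immediately, freeing lock-k and lock-n
  P9: no waits; runs immediately, freeing lock-c
  P1 waits on lock-c — all released -> runs and releases lock-e
  P3: no waits; runs immediately, freeing lock-q and lock-r
  P2 waits on lock-c and lock-e — all released -> runs and releases lock-o and lock-h
  P5 waits on lock-c — all released -> runs and releases lock-s
  P8 waits on lock-s, lock-e and lock-n — all released -> runs and releases lock-d
  P7 waits on lock-s and lock-d — all released -> runs and releases lock-b and lock-p
  P6 waits on lock-n — all released -> runs and releases lock-l


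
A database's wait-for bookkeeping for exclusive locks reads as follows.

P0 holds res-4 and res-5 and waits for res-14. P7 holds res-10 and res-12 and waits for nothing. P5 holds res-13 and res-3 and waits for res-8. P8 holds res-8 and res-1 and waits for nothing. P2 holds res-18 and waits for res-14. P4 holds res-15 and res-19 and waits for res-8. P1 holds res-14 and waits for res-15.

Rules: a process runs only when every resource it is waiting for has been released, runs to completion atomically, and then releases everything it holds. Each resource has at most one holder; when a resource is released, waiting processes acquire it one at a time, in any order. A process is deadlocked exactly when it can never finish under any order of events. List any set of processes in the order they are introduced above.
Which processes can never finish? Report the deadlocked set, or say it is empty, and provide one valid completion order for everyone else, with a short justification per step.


Nothing here is deadlocked.
Key observation: no waiting chain loops back on itself — every chain ends at a process that waits on nothing, so everyone eventually runs.
The rest can finish in the order P8, P4, P5, P7, P1, P2, P0.
Step-by-step check:
  P8 waits on nothing -> runs at once and releases res-8 and res-1
  P4: everything it awaited (res-8) is free; runs, freeing res-15 and res-19
  P5: everything it awaited (res-8) is free; runs, freeing res-13 and res-3
  P7 waits on nothing -> runs at once and releases res-10 and res-12
  P1: everything it awaited (res-15) is free; runs, freeing res-14
  P2: everything it awaited (res-14) is free; runs, freeing res-18
  P0: everything it awaited (res-14) is free; runs, freeing res-4 and res-5


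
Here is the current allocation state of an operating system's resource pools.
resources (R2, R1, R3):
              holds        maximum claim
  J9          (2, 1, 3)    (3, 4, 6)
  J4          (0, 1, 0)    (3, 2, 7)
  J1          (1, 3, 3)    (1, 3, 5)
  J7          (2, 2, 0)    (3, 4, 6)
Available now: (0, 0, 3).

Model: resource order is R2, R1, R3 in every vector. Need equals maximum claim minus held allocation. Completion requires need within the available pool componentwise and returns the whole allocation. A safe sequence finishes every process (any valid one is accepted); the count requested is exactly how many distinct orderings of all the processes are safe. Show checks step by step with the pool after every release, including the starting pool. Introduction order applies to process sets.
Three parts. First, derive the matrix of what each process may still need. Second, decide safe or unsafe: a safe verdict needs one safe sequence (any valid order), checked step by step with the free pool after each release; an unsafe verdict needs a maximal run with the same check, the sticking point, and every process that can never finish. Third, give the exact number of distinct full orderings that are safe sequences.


(1) Remaining need (order R2, R1, R3):
  J9: (1, 3, 3)
  J4: (3, 1, 7)
  J1: (0, 0, 2)
  J7: (1, 2, 6)
(2) SAFE — a valid safe sequence is J1, J9, J4, J7.
Key observation: the order's first zero-slack moment is J9 ((1, 3, 3) needed, (1, 3, 6) free — a requested resource with nothing to spare).
Verifying each step:
  pool = (0, 0, 3)
  run J1 (needs (0, 0, 2), free (0, 0, 3)); after release of (1, 3, 3) the pool is (1, 3, 6)
  run J9 (needs (1, 3, 3), free (1, 3, 6)); after release of (2, 1, 3) the pool is (3, 4, 9)
  run J4 (needs (3, 1, 7), free (3, 4, 9)); after release of (0, 1, 0) the pool is (3, 5, 9)
  run J7 (needs (1, 2, 6), free (3, 5, 9)); after release of (2, 2, 0) the pool is (5, 7, 9)
(3) Exactly 3 of the possible complete orderings are safe sequences.


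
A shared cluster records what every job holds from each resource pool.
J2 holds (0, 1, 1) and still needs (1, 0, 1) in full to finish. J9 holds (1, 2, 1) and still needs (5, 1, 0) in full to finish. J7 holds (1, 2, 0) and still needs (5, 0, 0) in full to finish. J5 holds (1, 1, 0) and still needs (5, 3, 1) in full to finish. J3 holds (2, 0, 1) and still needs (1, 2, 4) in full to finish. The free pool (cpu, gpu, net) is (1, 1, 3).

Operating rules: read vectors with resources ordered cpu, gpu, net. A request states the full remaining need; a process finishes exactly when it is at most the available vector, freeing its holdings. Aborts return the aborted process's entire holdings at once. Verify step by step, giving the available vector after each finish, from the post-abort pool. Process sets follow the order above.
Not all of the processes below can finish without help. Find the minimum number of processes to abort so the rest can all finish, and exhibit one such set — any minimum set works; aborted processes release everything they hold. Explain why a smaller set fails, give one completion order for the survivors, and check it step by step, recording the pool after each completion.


The answer: abort J7 and J5.
Key observation: the returned (2, 3, 0) from J7 and J5 is what brings J9 — unrunnable before, under any order — into play at step 3.
Minimality, checking each single-abort alternative: J2 alone leaves J9 blocked (short on cpu); J9 alone leaves J7 blocked (short on cpu); J7 alone leaves J9 blocked (short on cpu); J5 alone leaves J9 blocked (short on cpu); J3 alone leaves J9 blocked (short on cpu).
The survivors complete as J2, J3, J9. Check, step by step (starting from the post-abort pool):
  pool = (3, 4, 3)
  run J2 (needs (1, 0, 1), free (3, 4, 3)); after release of (0, 1, 1) the pool is (3, 5, 4)
  run J3 (needs (1, 2, 4), free (3, 5, 4)); after release of (2, 0, 1) the pool is (5, 5, 5)
  run J9 (needs (5, 1, 0), free (5, 5, 5)); after release of (1, 2, 1) the pool is (6, 7, 6)


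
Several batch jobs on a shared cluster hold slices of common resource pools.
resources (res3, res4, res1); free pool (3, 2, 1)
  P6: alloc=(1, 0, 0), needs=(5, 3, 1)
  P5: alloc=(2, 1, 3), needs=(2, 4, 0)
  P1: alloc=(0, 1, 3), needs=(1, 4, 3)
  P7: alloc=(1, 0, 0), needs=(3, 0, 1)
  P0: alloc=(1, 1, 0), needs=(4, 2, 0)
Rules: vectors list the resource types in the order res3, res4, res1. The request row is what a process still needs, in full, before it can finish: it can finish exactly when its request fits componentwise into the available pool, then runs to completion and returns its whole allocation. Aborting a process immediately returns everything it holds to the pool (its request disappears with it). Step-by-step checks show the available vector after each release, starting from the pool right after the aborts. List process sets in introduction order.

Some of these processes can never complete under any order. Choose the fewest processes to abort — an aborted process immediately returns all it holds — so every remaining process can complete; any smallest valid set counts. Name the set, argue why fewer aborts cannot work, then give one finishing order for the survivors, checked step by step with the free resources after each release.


The answer: abort P1.
Key observation: the returned (0, 1, 3) from P1 is what brings P5 — unrunnable before, under any order — into play at step 4.
Why nothing smaller works: aborting no one leaves the state deadlocked as given.
Survivors finish in the order: P7, P0, P6, P5. Check, step by step (pool after the aborts first):
  pool = (3, 3, 4)
  P7 needs (3, 0, 1) <= (3, 3, 4) -> finishes; pool += (1, 0, 0) = (4, 3, 4)
  P0 needs (4, 2, 0) <= (4, 3, 4) -> finishes; pool += (1, 1, 0) = (5, 4, 4)
  P6 needs (5, 3, 1) <= (5, 4, 4) -> finishes; pool += (1, 0, 0) = (6, 4, 4)
  P5 needs (2, 4, 0) <= (6, 4, 4) -> finishes; pool += (2, 1, 3) = (8, 5, 7)


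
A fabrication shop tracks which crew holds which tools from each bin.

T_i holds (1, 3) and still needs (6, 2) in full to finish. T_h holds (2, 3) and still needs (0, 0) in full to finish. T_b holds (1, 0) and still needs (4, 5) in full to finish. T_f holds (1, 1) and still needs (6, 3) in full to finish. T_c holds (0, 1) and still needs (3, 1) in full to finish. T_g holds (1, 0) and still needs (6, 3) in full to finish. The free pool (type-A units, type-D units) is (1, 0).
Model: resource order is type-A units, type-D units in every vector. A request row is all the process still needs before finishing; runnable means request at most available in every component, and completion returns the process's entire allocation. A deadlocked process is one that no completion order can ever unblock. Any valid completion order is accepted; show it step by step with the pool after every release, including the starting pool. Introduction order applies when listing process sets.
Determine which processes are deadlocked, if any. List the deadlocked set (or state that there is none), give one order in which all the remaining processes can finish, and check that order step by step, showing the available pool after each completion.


Deadlocked: T_i, T_b, T_f and T_g.
Key observation: no order helps: past T_h, T_c, the free pool tops out at (3, 4), below what each blocked process needs in type-A units.
The rest can finish in the order T_h, T_c. Check, step by step:
  pool = (1, 0)
  T_h needs (0, 0) <= (1, 0) -> finishes; pool += (2, 3) = (3, 3)
  T_c needs (3, 1) <= (3, 3) -> finishes; pool += (0, 1) = (3, 4)
The blocked processes can never fit:
  blocked: T_i wants (6, 2), pool (3, 4) — not enough type-A units
  blocked: T_b wants (4, 5), pool (3, 4) — not enough type-A units and type-D units
  blocked: T_f wants (6, 3), pool (3, 4) — not enough type-A units
  blocked: T_g wants (6, 3), pool (3, 4) — not enough type-A units


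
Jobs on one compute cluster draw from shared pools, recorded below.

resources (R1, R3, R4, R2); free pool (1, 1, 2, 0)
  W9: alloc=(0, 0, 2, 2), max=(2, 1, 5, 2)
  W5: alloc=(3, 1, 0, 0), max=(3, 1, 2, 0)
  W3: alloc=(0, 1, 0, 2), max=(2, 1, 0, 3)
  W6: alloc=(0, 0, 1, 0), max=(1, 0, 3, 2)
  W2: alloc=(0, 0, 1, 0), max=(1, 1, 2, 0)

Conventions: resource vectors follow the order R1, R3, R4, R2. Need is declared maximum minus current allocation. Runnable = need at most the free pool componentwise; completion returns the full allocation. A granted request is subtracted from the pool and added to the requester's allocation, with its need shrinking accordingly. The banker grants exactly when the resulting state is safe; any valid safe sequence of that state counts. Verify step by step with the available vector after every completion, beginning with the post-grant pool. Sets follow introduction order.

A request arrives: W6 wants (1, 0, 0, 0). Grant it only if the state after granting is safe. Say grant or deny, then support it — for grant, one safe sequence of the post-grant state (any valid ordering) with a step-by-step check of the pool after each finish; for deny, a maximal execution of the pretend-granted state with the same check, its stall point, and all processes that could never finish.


GRANT: granting preserves safety; a valid post-grant sequence is W5, W2, W9, W6, W3.
Key observation: granting shrinks the pool to (0, 1, 2, 0), yet W5 still fits and the chain goes through.
Check on the post-grant state, step by step:
  pool = (0, 1, 2, 0)
  run W5 (needs (0, 0, 2, 0), free (0, 1, 2, 0)); after release of (3, 1, 0, 0) the pool is (3, 2, 2, 0)
  run W2 (needs (1, 1, 1, 0), free (3, 2, 2, 0)); after release of (0, 0, 1, 0) the pool is (3, 2, 3, 0)
  run W9 (needs (2, 1, 3, 0), free (3, 2, 3, 0)); after release of (0, 0, 2, 2) the pool is (3, 2, 5, 2)
  run W6 (needs (0, 0, 2, 2), free (3, 2, 5, 2)); after release of (1, 0, 1, 0) the pool is (4, 2, 6, 2)
  run W3 (needs (2, 0, 0, 1), free (4, 2, 6, 2)); after release of (0, 1, 0, 2) the pool is (4, 3, 6, 4)


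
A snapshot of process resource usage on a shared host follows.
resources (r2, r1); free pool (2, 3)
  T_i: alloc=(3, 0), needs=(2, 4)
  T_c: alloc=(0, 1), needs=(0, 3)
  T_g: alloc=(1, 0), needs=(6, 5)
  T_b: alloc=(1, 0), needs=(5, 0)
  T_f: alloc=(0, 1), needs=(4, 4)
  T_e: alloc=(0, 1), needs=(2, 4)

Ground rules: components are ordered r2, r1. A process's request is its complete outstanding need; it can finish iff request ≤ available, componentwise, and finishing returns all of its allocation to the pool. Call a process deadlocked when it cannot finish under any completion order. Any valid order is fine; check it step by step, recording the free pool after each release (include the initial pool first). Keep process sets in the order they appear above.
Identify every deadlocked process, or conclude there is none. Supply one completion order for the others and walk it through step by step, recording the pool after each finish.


The deadlocked set is empty.
Key observation: T_c leads a chain of completions in which each release enables another process.
A valid finishing order for the others: T_c, T_i, T_b, T_f, T_e, T_g. Verifying each step:
  pool = (2, 3)
  T_c needs (0, 3) <= (2, 3) -> finishes; pool += (0, 1) = (2, 4)
  T_i needs (2, 4) <= (2, 4) -> finishes; pool += (3, 0) = (5, 4)
  T_b needs (5, 0) <= (5, 4) -> finishes; pool += (1, 0) = (6, 4)
  T_f needs (4, 4) <= (6, 4) -> finishes; pool += (0, 1) = (6, 5)
  T_e needs (2, 4) <= (6, 5) -> finishes; pool += (0, 1) = (6, 6)
  T_g needs (6, 5) <= (6, 6) -> finishes; pool += (1, 0) = (7, 6)


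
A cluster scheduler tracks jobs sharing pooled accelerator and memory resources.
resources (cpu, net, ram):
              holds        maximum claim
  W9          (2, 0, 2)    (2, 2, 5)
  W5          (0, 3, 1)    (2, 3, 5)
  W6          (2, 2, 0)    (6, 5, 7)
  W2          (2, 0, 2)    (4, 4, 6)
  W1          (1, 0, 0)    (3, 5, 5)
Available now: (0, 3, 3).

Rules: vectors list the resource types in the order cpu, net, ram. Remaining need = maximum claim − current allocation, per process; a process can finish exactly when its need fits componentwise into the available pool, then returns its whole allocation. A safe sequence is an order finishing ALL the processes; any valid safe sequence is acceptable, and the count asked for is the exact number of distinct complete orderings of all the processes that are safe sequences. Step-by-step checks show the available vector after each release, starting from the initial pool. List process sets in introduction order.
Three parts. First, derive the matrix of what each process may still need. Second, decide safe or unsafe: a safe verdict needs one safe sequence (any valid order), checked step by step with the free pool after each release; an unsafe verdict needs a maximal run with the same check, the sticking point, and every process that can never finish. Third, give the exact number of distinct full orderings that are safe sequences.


(1) Need matrix, components ordered cpu, net, ram:
  W9: (0, 2, 3)
  W5: (2, 0, 4)
  W6: (4, 3, 7)
  W2: (2, 4, 4)
  W1: (2, 5, 5)
(2) The state is SAFE; one workable sequence: W9, W5, W2, W1, W6.
Key observation: W9 is the earliest step where a requested resource binds exactly: need (0, 2, 3), pool (0, 3, 3) at its turn.
Walking it through:
  pool = (0, 3, 3)
  W9: need (0, 2, 3) fits (0, 3, 3); releases (2, 0, 2), pool now (2, 3, 5)
  W5: need (2, 0, 4) fits (2, 3, 5); releases (0, 3, 1), pool now (2, 6, 6)
  W2: need (2, 4, 4) fits (2, 6, 6); releases (2, 0, 2), pool now (4, 6, 8)
  W1: need (2, 5, 5) fits (4, 6, 8); releases (1, 0, 0), pool now (5, 6, 8)
  W6: need (4, 3, 7) fits (5, 6, 8); releases (2, 2, 0), pool now (7, 8, 8)
(3) The exact count: 3 of the possible complete orderings are safe sequences.


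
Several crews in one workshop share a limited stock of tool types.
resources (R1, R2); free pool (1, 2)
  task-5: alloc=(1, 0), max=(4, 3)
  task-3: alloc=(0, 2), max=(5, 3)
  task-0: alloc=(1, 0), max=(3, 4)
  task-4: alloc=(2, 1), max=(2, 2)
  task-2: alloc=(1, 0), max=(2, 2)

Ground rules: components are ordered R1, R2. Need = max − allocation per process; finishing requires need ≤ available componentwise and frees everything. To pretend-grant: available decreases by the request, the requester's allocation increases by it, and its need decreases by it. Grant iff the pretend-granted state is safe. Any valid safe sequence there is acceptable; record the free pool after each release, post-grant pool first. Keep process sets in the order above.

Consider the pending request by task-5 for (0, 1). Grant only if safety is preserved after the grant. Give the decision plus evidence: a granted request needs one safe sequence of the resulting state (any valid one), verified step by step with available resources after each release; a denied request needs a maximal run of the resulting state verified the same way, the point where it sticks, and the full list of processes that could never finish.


GRANT. The post-grant state is safe; one safe sequence: task-4, task-5, task-2, task-3, task-0.
Key observation: with (1, 1) left after the transfer, task-4 can run at once — the state stays safe.
Verifying the post-grant state step by step:
  pool = (1, 1)
  task-4: need (0, 1) fits (1, 1); releases (2, 1), pool now (3, 2)
  task-5: need (3, 2) fits (3, 2); releases (1, 1), pool now (4, 3)
  task-2: need (1, 2) fits (4, 3); releases (1, 0), pool now (5, 3)
  task-3: need (5, 1) fits (5, 3); releases (0, 2), pool now (5, 5)
  task-0: need (2, 4) fits (5, 5); releases (1, 0), pool now (6, 5)


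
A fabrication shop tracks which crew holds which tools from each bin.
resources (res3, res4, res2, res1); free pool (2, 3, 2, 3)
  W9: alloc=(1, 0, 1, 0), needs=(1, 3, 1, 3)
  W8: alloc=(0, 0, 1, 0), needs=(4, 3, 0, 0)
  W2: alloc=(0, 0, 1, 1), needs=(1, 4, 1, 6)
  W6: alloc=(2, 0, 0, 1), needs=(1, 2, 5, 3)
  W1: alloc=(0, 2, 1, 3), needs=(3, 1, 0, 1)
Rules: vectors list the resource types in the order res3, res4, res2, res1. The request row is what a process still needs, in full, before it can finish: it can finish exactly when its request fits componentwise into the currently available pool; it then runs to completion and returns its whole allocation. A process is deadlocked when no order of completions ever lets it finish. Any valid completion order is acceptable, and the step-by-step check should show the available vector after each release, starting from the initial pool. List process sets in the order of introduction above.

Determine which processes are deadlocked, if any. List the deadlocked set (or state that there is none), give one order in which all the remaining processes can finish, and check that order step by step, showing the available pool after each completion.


The deadlocked set is empty.
Key observation: W9 can run right away; the returned allocation unlocks the remaining processes in turn.
One completion order for the rest: W9, W1, W2, W6, W8. Step-by-step check:
  pool = (2, 3, 2, 3)
  run W9 (needs (1, 3, 1, 3), free (2, 3, 2, 3)); after release of (1, 0, 1, 0) the pool is (3, 3, 3, 3)
  run W1 (needs (3, 1, 0, 1), free (3, 3, 3, 3)); after release of (0, 2, 1, 3) the pool is (3, 5, 4, 6)
  run W2 (needs (1, 4, 1, 6), free (3, 5, 4, 6)); after release of (0, 0, 1, 1) the pool is (3, 5, 5, 7)
  run W6 (needs (1, 2, 5, 3), free (3, 5, 5, 7)); after release of (2, 0, 0, 1) the pool is (5, 5, 5, 8)
  run W8 (needs (4, 3, 0, 0), free (5, 5, 5, 8)); after release of (0, 0, 1, 0) the pool is (5, 5, 6, 8)


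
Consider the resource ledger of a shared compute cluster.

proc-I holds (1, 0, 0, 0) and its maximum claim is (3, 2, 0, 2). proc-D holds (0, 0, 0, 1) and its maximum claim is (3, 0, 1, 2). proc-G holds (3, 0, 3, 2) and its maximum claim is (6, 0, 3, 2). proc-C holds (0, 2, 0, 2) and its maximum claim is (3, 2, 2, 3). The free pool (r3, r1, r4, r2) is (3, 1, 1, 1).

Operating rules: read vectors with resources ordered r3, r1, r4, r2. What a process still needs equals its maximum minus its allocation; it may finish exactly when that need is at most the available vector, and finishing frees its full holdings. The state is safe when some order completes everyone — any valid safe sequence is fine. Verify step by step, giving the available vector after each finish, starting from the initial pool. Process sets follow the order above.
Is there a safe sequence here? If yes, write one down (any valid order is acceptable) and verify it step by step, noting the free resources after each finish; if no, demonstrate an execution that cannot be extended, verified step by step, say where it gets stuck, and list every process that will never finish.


SAFE, for example via the order proc-G, proc-C, proc-I, proc-D.
Key observation: proc-G is the earliest step where a requested resource binds exactly: need (3, 0, 0, 0), pool (3, 1, 1, 1) at its turn.
Walking it through:
  pool = (3, 1, 1, 1)
  proc-G needs (3, 0, 0, 0) <= (3, 1, 1, 1) -> finishes; pool += (3, 0, 3, 2) = (6, 1, 4, 3)
  proc-C needs (3, 0, 2, 1) <= (6, 1, 4, 3) -> finishes; pool += (0, 2, 0, 2) = (6, 3, 4, 5)
  proc-I needs (2, 2, 0, 2) <= (6, 3, 4, 5) -> finishes; pool += (1, 0, 0, 0) = (7, 3, 4, 5)
  proc-D needs (3, 0, 1, 1) <= (7, 3, 4, 5) -> finishes; pool += (0, 0, 0, 1) = (7, 3, 4, 6)


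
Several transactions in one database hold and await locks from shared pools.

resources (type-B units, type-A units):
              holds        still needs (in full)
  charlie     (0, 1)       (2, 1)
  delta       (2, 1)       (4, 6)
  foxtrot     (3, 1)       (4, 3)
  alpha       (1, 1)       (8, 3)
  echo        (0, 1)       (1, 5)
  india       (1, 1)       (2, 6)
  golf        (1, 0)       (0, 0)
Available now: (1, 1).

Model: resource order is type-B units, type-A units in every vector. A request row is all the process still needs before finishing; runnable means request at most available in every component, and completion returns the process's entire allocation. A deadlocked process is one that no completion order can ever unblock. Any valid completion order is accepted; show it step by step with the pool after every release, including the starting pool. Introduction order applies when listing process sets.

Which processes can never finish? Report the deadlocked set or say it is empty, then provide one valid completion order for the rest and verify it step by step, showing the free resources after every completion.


Deadlocked set: delta, foxtrot, alpha, echo and india.
Key observation: type-A units is the bottleneck — with golf, charlie done the pool holds (2, 2), short of every remaining need.
The rest can finish in the order golf, charlie. Walking it through:
  pool = (1, 1)
  run golf (needs (0, 0), free (1, 1)); after release of (1, 0) the pool is (2, 1)
  run charlie (needs (2, 1), free (2, 1)); after release of (0, 1) the pool is (2, 2)
The blocked processes can never fit:
  delta cannot run: need (4, 6) vs free (2, 2) (insufficient type-B units and type-A units)
  foxtrot cannot run: need (4, 3) vs free (2, 2) (insufficient type-B units and type-A units)
  alpha cannot run: need (8, 3) vs free (2, 2) (insufficient type-B units and type-A units)
  echo cannot run: need (1, 5) vs free (2, 2) (insufficient type-A units)
  india cannot run: need (2, 6) vs free (2, 2) (insufficient type-A units)


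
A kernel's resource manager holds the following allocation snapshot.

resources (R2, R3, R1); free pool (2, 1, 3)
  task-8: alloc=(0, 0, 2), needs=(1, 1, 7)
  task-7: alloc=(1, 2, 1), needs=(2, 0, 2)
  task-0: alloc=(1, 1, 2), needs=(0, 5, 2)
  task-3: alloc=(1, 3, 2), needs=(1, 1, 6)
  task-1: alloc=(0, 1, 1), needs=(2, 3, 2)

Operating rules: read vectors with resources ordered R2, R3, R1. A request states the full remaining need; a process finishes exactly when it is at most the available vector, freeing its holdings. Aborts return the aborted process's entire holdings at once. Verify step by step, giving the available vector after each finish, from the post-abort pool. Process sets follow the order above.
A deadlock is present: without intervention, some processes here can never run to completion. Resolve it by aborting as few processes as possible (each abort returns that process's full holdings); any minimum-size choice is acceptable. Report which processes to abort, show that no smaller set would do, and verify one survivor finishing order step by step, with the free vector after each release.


The answer: abort task-8.
Key observation: task-3 had no path to completion before; after the abort of task-8 ((0, 0, 2) returned), step 3 is where it fits.
Why nothing smaller works: aborting no one leaves the state deadlocked as given.
Survivors finish in the order: task-7, task-1, task-3, task-0. Verifying each step (pool after the aborts first):
  pool = (2, 1, 5)
  task-7 needs (2, 0, 2) <= (2, 1, 5) -> finishes; pool += (1, 2, 1) = (3, 3, 6)
  task-1 needs (2, 3, 2) <= (3, 3, 6) -> finishes; pool += (0, 1, 1) = (3, 4, 7)
  task-3 needs (1, 1, 6) <= (3, 4, 7) -> finishes; pool += (1, 3, 2) = (4, 7, 9)
  task-0 needs (0, 5, 2) <= (4, 7, 9) -> finishes; pool += (1, 1, 2) = (5, 8, 11)


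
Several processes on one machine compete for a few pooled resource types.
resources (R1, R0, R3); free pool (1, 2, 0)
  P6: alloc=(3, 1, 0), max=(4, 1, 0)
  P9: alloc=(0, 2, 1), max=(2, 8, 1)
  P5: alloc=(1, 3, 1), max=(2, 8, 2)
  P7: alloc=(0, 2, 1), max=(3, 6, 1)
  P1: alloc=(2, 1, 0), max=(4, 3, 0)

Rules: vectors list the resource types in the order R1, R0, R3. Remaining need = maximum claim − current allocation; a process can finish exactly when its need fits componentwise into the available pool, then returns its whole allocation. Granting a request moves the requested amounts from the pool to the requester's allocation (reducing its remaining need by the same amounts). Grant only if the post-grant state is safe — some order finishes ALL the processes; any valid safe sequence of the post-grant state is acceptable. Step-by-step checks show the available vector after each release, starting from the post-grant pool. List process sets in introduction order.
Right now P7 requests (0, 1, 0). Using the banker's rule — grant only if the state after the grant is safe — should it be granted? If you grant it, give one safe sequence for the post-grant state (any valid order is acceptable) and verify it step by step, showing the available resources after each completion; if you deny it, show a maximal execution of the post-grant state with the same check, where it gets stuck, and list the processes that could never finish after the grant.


GRANT: granting preserves safety; a valid post-grant sequence is P6, P1, P7, P9, P5.
Key observation: after the grant the pool drops to (1, 1, 0), which still lets P6 finish first and unwind the rest.
Verifying the post-grant state step by step:
  pool = (1, 1, 0)
  P6: need (1, 0, 0) fits (1, 1, 0); releases (3, 1, 0), pool now (4, 2, 0)
  P1: need (2, 2, 0) fits (4, 2, 0); releases (2, 1, 0), pool now (6, 3, 0)
  P7: need (3, 3, 0) fits (6, 3, 0); releases (0, 3, 1), pool now (6, 6, 1)
  P9: need (2, 6, 0) fits (6, 6, 1); releases (0, 2, 1), pool now (6, 8, 2)
  P5: need (1, 5, 1) fits (6, 8, 2); releases (1, 3, 1), pool now (7, 11, 3)


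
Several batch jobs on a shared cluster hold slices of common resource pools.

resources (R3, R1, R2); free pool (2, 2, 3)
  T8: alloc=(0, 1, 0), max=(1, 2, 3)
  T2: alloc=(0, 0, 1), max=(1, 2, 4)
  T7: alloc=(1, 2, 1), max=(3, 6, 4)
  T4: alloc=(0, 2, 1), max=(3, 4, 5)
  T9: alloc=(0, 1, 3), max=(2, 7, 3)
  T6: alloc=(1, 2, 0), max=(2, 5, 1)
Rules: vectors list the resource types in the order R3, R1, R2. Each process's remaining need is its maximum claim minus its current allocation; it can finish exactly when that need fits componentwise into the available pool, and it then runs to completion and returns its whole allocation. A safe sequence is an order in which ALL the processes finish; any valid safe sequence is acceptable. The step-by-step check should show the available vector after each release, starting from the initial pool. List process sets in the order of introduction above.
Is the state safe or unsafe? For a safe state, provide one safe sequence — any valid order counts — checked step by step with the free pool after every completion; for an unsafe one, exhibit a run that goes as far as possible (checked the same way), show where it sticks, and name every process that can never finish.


SAFE. One safe sequence: T8, T6, T2, T7, T9, T4.
Key observation: the order's first zero-slack moment is T8 ((1, 1, 3) needed, (2, 2, 3) free — a requested resource with nothing to spare).
Walking it through:
  pool = (2, 2, 3)
  run T8 (needs (1, 1, 3), free (2, 2, 3)); after release of (0, 1, 0) the pool is (2, 3, 3)
  run T6 (needs (1, 3, 1), free (2, 3, 3)); after release of (1, 2, 0) the pool is (3, 5, 3)
  run T2 (needs (1, 2, 3), free (3, 5, 3)); after release of (0, 0, 1) the pool is (3, 5, 4)
  run T7 (needs (2, 4, 3), free (3, 5, 4)); after release of (1, 2, 1) the pool is (4, 7, 5)
  run T9 (needs (2, 6, 0), free (4, 7, 5)); after release of (0, 1, 3) the pool is (4, 8, 8)
  run T4 (needs (3, 2, 4), free (4, 8, 8)); after release of (0, 2, 1) the pool is (4, 10, 9)


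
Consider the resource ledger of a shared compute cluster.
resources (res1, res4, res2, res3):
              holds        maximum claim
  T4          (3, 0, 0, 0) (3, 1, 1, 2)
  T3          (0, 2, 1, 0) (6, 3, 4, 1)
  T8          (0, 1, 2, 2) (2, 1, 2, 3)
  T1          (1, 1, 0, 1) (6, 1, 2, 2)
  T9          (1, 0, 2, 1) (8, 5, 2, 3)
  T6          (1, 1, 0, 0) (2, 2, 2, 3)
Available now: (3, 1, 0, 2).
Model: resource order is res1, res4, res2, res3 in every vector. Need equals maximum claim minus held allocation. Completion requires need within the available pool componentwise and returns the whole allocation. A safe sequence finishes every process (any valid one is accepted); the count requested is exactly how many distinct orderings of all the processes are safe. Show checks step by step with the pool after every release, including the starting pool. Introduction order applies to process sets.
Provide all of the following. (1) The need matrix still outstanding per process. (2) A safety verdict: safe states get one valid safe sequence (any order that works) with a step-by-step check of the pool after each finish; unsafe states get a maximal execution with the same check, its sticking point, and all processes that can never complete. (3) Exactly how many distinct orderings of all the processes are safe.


(1) Outstanding need per process (order res1, res4, res2, res3):
  T4: (0, 1, 1, 2)
  T3: (6, 1, 3, 1)
  T8: (2, 0, 0, 1)
  T1: (5, 0, 2, 1)
  T9: (7, 5, 0, 2)
  T6: (1, 1, 2, 3)
(2) The state is UNSAFE.
Key observation: after T8, T4, T1, T6 the pool peaks at (8, 4, 2, 5), and each blocked process is short somewhere: T3 on res2; T9 on res4.
A maximal execution: T8, T4, T1, T6 — then nothing else fits. Step-by-step check:
  pool = (3, 1, 0, 2)
  run T8 (needs (2, 0, 0, 1), free (3, 1, 0, 2)); after release of (0, 1, 2, 2) the pool is (3, 2, 2, 4)
  run T4 (needs (0, 1, 1, 2), free (3, 2, 2, 4)); after release of (3, 0, 0, 0) the pool is (6, 2, 2, 4)
  run T1 (needs (5, 0, 2, 1), free (6, 2, 2, 4)); after release of (1, 1, 0, 1) the pool is (7, 3, 2, 5)
  run T6 (needs (1, 1, 2, 3), free (7, 3, 2, 5)); after release of (1, 1, 0, 0) the pool is (8, 4, 2, 5)
  T3 still needs (6, 1, 3, 1) but only (8, 4, 2, 5) is free — short on res2
  T9 still needs (7, 5, 0, 2) but only (8, 4, 2, 5) is free — short on res4
Never able to finish: T3 and T9.
(3) Precisely 0 of the possible complete orderings are safe sequences.
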